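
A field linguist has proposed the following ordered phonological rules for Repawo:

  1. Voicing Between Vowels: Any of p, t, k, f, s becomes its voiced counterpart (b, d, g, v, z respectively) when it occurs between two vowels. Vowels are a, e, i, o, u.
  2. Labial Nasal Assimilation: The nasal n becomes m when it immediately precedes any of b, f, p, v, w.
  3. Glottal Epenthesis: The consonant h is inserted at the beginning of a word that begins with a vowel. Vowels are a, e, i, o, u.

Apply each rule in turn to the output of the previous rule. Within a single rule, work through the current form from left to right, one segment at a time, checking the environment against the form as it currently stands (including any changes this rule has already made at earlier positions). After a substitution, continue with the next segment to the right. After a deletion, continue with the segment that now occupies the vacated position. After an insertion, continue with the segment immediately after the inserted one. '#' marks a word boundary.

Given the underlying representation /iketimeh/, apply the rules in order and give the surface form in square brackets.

1 Voicing Between Vowels: [iketimeh] → [igedimeh]
2 Labial Nasal Assimilation: no change — [igedimeh]
3 Glottal Epenthesis: [igedimeh] → [higedimeh]

[higedimeh]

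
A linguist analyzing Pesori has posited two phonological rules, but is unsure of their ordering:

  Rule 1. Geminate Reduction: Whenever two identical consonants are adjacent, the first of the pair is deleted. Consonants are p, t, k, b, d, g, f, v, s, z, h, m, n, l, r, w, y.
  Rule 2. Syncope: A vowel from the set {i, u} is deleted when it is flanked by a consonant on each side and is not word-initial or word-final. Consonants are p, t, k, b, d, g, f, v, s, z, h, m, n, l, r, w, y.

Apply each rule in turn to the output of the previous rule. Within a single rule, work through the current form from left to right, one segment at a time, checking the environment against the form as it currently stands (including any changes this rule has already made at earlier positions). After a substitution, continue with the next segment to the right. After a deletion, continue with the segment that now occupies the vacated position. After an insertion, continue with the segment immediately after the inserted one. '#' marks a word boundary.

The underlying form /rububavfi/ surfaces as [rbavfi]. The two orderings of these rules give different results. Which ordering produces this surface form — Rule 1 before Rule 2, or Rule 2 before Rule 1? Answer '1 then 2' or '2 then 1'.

2 then 1

Order 1 then 2:
  1 Geminate Reduction: no change — [rububavfi]
  2 Syncope: [rububavfi] → [rbbavfi]
  result: [rbbavfi]
Order 2 then 1:
  2 Syncope: [rububavfi] → [rbbavfi]
  1 Geminate Reduction: [rbbavfi] → [rbavfi]
  result: [rbavfi]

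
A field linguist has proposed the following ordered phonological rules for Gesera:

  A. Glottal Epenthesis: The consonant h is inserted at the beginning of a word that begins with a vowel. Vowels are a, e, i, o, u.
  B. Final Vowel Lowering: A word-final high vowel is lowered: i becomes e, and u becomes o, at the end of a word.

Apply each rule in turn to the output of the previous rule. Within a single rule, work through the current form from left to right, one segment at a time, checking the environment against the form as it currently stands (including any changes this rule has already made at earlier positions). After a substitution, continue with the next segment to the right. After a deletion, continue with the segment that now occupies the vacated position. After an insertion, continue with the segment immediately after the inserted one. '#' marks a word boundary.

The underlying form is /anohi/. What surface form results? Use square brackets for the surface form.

A Glottal Epenthesis: [anohi] → [hanohi]
B Final Vowel Lowering: [hanohi] → [hanohe]

[hanohe]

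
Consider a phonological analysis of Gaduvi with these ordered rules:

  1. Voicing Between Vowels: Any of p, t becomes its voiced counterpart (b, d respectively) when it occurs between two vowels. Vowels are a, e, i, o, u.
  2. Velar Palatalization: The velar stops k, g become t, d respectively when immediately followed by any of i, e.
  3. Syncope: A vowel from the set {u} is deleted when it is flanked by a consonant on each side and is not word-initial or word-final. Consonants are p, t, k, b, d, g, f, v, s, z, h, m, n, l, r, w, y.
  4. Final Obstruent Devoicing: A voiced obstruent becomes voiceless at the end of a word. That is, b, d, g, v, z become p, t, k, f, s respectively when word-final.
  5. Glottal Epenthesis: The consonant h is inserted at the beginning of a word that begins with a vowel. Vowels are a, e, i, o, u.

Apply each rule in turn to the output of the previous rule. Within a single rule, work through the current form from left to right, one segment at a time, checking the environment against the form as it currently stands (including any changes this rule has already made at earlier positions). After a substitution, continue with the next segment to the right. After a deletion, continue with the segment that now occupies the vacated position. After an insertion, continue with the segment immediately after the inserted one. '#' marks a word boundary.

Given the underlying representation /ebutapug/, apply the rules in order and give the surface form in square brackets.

[hebdabk]

1 Voicing Between Vowels: [ebutapug] → [ebudabug]
2 Velar Palatalization: no change — [ebudabug]
3 Syncope: [ebudabug] → [ebdabg]
4 Final Obstruent Devoicing: [ebdabg] → [ebdabk]
5 Glottal Epenthesis: [ebdabk] → [hebdabk]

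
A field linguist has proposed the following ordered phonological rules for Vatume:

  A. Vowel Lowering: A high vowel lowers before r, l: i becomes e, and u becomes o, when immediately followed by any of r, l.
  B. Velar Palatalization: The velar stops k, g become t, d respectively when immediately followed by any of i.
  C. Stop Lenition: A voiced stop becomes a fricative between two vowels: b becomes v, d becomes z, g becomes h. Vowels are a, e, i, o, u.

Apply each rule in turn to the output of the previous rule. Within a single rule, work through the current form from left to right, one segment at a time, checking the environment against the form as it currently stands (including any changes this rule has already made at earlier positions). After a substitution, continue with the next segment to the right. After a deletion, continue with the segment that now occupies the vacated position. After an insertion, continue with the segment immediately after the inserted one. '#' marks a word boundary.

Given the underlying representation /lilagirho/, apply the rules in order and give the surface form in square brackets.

A Vowel Lowering: [lilagirho] → [lelagerho]
B Velar Palatalization: no change — [lelagerho]
C Stop Lenition: [lelagerho] → [lelaherho]

[lelaherho]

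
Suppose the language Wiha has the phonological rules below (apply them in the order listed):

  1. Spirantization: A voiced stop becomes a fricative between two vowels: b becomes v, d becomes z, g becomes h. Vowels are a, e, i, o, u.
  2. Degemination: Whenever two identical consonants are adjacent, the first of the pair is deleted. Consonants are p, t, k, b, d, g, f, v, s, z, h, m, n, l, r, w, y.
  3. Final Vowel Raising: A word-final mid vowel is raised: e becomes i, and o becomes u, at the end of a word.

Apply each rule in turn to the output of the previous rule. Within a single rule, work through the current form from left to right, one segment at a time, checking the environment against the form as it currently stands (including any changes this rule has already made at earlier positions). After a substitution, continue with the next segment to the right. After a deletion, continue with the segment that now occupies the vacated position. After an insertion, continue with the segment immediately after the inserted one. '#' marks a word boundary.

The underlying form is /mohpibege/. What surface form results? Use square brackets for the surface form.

[mohpivehi]

1 Spirantization: [mohpibege] → [mohpivehe]
2 Degemination: no change — [mohpivehe]
3 Final Vowel Raising: [mohpivehe] → [mohpivehi]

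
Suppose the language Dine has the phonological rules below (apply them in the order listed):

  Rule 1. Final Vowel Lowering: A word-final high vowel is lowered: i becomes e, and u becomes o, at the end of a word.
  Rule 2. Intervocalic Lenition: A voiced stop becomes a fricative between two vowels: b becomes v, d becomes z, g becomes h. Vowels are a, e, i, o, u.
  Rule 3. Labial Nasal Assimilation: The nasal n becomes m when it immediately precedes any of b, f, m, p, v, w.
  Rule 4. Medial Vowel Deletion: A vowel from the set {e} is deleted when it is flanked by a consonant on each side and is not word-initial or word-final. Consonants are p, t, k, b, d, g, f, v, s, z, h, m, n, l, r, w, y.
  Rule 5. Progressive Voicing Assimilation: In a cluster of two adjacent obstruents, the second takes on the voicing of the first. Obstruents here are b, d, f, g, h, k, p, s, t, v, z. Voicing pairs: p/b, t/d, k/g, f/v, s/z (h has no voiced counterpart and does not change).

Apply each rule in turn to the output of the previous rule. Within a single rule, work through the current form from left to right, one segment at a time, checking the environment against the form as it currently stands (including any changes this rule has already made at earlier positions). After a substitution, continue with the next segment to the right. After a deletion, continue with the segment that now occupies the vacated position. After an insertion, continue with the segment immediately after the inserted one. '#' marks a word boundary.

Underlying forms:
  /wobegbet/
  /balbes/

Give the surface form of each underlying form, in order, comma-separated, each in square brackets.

/wobegbet/:
  Rule 1 Final Vowel Lowering: no change — [wobegbet]
  Rule 2 Intervocalic Lenition: [wobegbet] → [wovegbet]
  Rule 3 Labial Nasal Assimilation: no change — [wovegbet]
  Rule 4 Medial Vowel Deletion: [wovegbet] → [wovgbt]
  Rule 5 Progressive Voicing Assimilation: [wovgbt] → [wovgbd]
/balbes/:
  Rule 1 Final Vowel Lowering: no change — [balbes]
  Rule 2 Intervocalic Lenition: no change — [balbes]
  Rule 3 Labial Nasal Assimilation: no change — [balbes]
  Rule 4 Medial Vowel Deletion: [balbes] → [balbs]
  Rule 5 Progressive Voicing Assimilation: [balbs] → [balbz]

[wovgbd], [balbz]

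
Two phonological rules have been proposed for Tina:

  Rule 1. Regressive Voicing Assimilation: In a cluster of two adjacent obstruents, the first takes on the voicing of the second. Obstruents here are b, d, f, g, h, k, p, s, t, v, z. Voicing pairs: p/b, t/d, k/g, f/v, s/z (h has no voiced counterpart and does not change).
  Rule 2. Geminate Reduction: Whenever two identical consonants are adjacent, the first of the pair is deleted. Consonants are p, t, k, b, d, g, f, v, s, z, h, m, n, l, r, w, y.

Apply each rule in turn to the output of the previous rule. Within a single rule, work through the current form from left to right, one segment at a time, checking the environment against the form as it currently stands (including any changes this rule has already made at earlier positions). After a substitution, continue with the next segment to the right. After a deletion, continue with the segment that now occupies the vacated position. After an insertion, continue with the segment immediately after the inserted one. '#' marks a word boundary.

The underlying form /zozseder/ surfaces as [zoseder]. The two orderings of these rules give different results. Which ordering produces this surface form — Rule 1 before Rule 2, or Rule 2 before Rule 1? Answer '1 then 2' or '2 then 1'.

1 then 2

Order 1 then 2:
  1 Regressive Voicing Assimilation: [zozseder] → [zosseder]
  2 Geminate Reduction: [zosseder] → [zoseder]
  result: [zoseder]
Order 2 then 1:
  2 Geminate Reduction: no change — [zozseder]
  1 Regressive Voicing Assimilation: [zozseder] → [zosseder]
  result: [zosseder]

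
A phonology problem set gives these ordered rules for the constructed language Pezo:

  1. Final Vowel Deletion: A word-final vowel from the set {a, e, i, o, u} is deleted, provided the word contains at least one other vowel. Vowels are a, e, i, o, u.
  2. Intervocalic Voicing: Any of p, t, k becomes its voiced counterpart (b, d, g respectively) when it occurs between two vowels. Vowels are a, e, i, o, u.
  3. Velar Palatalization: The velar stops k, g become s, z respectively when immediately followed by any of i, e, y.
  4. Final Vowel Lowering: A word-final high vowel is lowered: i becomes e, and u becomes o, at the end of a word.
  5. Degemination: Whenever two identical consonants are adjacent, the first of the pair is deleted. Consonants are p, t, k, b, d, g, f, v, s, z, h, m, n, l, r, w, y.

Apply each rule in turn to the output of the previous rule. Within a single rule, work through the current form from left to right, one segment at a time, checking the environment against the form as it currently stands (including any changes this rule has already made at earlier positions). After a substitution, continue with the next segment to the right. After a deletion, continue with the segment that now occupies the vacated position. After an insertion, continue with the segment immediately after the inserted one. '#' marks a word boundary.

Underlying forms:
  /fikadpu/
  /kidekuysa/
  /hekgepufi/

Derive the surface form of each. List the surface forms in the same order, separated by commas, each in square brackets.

/fikadpu/:
  1 Final Vowel Deletion: [fikadpu] → [fikadp]
  2 Intervocalic Voicing: [fikadp] → [figadp]
  3 Velar Palatalization: no change — [figadp]
  4 Final Vowel Lowering: no change — [figadp]
  5 Degemination: no change — [figadp]
/kidekuysa/:
  1 Final Vowel Deletion: [kidekuysa] → [kidekuys]
  2 Intervocalic Voicing: [kidekuys] → [kideguys]
  3 Velar Palatalization: [kideguys] → [sideguys]
  4 Final Vowel Lowering: no change — [sideguys]
  5 Degemination: no change — [sideguys]
/hekgepufi/:
  1 Final Vowel Deletion: [hekgepufi] → [hekgepuf]
  2 Intervocalic Voicing: [hekgepuf] → [hekgebuf]
  3 Velar Palatalization: [hekgebuf] → [hekzebuf]
  4 Final Vowel Lowering: no change — [hekzebuf]
  5 Degemination: no change — [hekzebuf]

[figadp], [sideguys], [hekzebuf]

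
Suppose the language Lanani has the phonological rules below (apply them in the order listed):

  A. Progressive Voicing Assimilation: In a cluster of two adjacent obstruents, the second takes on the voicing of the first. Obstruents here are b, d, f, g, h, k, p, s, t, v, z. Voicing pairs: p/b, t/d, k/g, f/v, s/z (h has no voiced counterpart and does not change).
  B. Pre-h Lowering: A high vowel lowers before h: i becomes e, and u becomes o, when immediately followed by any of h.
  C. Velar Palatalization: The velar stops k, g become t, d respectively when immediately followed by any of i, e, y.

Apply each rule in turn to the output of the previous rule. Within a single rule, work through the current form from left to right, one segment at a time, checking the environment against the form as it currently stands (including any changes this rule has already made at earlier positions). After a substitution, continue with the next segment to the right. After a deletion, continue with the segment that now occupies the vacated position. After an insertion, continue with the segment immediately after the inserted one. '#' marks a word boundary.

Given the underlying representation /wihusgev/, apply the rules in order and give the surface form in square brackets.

A Progressive Voicing Assimilation: [wihusgev] → [wihuskev]
B Pre-h Lowering: [wihuskev] → [wehuskev]
C Velar Palatalization: [wehuskev] → [wehustev]

[wehustev]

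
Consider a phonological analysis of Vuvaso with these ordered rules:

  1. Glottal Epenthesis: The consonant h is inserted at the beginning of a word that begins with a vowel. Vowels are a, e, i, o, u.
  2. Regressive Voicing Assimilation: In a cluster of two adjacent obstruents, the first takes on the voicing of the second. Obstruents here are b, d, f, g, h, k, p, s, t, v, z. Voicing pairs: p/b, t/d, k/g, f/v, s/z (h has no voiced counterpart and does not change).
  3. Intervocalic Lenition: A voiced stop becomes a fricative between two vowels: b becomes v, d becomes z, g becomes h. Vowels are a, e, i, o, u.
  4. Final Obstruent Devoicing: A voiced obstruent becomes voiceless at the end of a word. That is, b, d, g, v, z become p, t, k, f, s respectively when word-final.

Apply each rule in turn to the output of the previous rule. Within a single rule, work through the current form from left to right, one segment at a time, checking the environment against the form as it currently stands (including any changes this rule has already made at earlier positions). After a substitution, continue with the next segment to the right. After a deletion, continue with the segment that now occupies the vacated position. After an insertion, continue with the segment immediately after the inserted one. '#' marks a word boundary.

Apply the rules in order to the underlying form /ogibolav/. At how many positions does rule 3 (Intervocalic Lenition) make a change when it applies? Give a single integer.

2

1 Glottal Epenthesis: [ogibolav] → [hogibolav]
2 Regressive Voicing Assimilation: no change — [hogibolav]
3 Intervocalic Lenition: [hogibolav] → [hohivolav]
4 Final Obstruent Devoicing: [hohivolav] → [hohivolaf]
Rule 3 changed 2 position(s).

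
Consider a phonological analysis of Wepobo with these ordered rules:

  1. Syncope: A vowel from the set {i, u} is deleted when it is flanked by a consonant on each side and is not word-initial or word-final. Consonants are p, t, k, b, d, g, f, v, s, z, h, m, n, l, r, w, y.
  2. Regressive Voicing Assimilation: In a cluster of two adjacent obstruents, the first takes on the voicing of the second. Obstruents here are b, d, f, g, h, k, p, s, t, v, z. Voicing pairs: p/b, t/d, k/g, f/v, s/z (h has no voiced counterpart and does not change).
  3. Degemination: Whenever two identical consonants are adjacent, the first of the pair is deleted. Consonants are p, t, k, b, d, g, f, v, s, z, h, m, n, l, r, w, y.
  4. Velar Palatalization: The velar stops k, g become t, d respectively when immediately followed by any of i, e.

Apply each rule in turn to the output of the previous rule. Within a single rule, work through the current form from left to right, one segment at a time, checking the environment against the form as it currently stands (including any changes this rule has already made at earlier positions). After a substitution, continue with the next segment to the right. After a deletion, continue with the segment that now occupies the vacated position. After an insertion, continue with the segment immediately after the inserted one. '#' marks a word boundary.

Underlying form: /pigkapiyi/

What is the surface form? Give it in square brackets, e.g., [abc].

[bkapyi]

1 Syncope: [pigkapiyi] → [pgkapyi]
2 Regressive Voicing Assimilation: [pgkapyi] → [bkkapyi]
3 Degemination: [bkkapyi] → [bkapyi]
4 Velar Palatalization: no change — [bkapyi]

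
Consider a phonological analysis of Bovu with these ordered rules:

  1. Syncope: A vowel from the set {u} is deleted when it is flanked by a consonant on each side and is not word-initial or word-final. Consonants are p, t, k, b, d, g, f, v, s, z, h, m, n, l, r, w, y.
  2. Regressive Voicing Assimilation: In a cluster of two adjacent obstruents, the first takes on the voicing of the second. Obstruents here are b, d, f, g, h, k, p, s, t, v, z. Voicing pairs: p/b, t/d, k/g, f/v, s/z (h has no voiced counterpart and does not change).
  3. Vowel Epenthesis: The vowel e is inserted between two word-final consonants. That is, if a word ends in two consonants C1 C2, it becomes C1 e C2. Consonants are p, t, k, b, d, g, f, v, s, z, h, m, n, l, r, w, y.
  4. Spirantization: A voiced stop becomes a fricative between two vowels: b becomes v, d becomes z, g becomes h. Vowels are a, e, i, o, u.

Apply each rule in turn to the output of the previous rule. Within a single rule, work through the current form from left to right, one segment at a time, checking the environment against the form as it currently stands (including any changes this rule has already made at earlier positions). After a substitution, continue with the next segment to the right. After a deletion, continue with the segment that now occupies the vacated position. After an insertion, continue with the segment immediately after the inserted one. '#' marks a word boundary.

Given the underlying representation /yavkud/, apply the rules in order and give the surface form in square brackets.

[yafged]

1 Syncope: [yavkud] → [yavkd]
2 Regressive Voicing Assimilation: [yavkd] → [yafgd]
3 Vowel Epenthesis: [yafgd] → [yafged]
4 Spirantization: no change — [yafged]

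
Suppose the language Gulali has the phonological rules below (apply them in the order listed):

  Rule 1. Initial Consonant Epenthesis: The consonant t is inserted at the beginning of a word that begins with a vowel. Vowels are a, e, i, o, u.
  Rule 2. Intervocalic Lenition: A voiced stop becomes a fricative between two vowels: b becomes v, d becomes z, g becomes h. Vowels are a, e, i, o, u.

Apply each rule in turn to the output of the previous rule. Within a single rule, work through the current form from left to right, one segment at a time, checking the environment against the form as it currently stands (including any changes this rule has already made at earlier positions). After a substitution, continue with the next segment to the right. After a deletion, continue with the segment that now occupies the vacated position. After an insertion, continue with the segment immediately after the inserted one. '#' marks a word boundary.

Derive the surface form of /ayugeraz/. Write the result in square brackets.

[tayuheraz]

Rule 1 Initial Consonant Epenthesis: [ayugeraz] → [tayugeraz]
Rule 2 Intervocalic Lenition: [tayugeraz] → [tayuheraz]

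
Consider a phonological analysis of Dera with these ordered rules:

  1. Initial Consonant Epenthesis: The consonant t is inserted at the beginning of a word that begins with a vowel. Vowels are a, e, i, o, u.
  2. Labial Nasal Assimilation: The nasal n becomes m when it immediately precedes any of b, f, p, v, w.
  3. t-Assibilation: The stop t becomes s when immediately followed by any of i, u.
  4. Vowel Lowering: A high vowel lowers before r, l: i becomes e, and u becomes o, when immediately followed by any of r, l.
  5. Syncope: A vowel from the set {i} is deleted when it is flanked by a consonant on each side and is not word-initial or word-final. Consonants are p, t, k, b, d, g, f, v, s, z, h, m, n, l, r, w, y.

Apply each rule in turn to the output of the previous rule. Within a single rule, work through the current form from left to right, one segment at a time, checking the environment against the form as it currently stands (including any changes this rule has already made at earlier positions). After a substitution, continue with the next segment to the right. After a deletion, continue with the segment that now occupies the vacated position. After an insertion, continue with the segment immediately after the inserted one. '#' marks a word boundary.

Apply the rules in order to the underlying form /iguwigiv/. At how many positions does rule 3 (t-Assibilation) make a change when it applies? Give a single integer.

1 Initial Consonant Epenthesis: [iguwigiv] → [tiguwigiv]
2 Labial Nasal Assimilation: no change — [tiguwigiv]
3 t-Assibilation: [tiguwigiv] → [siguwigiv]
4 Vowel Lowering: no change — [siguwigiv]
5 Syncope: [siguwigiv] → [sguwgv]
Rule 3 changed 1 position(s).

1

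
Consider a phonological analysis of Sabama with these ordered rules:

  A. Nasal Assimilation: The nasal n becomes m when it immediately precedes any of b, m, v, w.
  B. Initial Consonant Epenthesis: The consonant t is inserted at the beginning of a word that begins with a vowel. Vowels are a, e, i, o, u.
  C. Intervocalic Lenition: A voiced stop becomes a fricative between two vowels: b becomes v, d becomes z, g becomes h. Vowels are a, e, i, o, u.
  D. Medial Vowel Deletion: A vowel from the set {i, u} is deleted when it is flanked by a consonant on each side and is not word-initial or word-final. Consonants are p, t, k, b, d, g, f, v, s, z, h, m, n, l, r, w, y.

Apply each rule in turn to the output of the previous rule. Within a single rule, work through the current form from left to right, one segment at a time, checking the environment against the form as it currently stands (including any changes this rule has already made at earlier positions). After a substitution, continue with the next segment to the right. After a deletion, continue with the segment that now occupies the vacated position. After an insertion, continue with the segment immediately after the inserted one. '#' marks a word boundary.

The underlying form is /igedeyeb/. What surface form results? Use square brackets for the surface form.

A Nasal Assimilation: no change — [igedeyeb]
B Initial Consonant Epenthesis: [igedeyeb] → [tigedeyeb]
C Intervocalic Lenition: [tigedeyeb] → [tihezeyeb]
D Medial Vowel Deletion: [tihezeyeb] → [thezeyeb]

[thezeyeb]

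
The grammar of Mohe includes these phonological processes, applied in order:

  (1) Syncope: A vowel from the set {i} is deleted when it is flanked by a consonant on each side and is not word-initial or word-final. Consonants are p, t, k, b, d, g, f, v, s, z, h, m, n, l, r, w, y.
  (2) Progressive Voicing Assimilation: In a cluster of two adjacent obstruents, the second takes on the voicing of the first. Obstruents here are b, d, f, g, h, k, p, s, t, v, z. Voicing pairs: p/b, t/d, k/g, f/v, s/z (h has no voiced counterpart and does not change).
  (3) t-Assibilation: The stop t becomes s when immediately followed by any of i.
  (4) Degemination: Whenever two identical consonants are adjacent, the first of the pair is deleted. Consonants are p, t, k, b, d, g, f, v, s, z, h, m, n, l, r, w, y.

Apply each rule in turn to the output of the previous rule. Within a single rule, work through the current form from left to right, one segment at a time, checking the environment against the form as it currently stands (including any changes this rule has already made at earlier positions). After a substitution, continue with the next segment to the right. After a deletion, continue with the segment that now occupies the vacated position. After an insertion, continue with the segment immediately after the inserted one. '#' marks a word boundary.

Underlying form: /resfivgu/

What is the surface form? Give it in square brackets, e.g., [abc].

(1) Syncope: [resfivgu] → [resfvgu]
(2) Progressive Voicing Assimilation: [resfvgu] → [resffku]
(3) t-Assibilation: no change — [resffku]
(4) Degemination: [resffku] → [resfku]

[resfku]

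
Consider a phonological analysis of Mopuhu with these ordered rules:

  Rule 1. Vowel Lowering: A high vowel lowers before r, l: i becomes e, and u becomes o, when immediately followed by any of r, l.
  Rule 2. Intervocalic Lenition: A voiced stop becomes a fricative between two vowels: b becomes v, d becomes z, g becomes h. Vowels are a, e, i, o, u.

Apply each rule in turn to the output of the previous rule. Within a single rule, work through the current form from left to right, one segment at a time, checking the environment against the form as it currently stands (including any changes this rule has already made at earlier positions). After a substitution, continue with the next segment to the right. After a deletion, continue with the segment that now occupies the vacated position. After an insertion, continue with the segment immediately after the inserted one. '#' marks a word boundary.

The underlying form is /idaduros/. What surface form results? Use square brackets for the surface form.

[izazoros]

Rule 1 Vowel Lowering: [idaduros] → [idadoros]
Rule 2 Intervocalic Lenition: [idadoros] → [izazoros]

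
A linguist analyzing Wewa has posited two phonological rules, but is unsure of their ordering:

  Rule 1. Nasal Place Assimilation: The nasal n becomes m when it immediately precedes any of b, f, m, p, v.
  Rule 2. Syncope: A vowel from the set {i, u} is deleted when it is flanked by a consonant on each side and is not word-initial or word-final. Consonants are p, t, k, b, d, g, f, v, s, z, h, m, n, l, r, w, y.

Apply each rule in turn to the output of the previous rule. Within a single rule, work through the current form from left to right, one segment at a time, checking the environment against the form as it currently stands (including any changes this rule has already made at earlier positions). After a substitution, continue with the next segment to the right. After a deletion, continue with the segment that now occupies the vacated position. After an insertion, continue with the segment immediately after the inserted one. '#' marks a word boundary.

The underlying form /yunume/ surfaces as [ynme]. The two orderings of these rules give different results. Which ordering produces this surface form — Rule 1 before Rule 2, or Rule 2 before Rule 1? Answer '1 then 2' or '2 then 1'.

Order 1 then 2:
  1 Nasal Place Assimilation: no change — [yunume]
  2 Syncope: [yunume] → [ynme]
  result: [ynme]
Order 2 then 1:
  2 Syncope: [yunume] → [ynme]
  1 Nasal Place Assimilation: [ynme] → [ymme]
  result: [ymme]

1 then 2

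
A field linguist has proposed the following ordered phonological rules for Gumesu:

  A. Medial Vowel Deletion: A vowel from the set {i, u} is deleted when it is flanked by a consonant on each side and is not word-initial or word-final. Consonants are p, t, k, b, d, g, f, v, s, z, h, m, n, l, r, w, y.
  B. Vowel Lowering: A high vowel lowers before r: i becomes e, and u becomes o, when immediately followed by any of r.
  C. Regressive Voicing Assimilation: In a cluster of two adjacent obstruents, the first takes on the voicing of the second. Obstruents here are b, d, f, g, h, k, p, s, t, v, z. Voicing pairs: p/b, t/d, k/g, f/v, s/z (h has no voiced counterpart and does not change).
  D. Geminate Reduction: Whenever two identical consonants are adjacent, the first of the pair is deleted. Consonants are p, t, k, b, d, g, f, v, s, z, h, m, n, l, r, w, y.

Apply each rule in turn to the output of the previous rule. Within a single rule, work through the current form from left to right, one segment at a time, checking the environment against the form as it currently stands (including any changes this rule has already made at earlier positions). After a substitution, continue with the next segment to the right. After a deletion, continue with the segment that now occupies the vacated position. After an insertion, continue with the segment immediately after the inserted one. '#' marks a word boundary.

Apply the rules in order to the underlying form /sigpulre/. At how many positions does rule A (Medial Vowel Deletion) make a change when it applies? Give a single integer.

A Medial Vowel Deletion: [sigpulre] → [sgplre]
B Vowel Lowering: no change — [sgplre]
C Regressive Voicing Assimilation: [sgplre] → [zkplre]
D Geminate Reduction: no change — [zkplre]
Rule A changed 2 position(s).

2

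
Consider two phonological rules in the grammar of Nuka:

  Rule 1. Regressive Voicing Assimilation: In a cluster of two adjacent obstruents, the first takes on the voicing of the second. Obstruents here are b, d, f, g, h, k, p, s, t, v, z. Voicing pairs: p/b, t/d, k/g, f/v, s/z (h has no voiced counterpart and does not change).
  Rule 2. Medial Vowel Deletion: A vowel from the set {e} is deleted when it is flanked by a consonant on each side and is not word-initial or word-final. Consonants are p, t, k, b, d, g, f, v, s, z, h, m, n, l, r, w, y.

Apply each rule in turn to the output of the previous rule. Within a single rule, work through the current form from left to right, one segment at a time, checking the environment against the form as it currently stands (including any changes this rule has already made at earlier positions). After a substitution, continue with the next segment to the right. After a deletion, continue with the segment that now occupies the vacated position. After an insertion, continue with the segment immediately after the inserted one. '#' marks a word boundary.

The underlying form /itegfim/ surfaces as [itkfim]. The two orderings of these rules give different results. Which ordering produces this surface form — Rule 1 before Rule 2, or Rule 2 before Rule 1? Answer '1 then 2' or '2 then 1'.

Order 1 then 2:
  1 Regressive Voicing Assimilation: [itegfim] → [itekfim]
  2 Medial Vowel Deletion: [itekfim] → [itkfim]
  result: [itkfim]
Order 2 then 1:
  2 Medial Vowel Deletion: [itegfim] → [itgfim]
  1 Regressive Voicing Assimilation: [itgfim] → [idkfim]
  result: [idkfim]

1 then 2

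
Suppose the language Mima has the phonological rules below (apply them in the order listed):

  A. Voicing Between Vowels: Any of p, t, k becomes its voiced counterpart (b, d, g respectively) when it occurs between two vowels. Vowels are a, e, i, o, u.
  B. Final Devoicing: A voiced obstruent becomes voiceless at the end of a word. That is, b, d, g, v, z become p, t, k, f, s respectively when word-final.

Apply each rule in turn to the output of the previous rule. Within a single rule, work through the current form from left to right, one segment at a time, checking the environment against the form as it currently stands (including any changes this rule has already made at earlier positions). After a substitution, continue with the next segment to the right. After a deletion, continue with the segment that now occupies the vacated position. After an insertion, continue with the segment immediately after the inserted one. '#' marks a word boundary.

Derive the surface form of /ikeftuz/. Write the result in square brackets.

A Voicing Between Vowels: [ikeftuz] → [igeftuz]
B Final Devoicing: [igeftuz] → [igeftus]

[igeftus]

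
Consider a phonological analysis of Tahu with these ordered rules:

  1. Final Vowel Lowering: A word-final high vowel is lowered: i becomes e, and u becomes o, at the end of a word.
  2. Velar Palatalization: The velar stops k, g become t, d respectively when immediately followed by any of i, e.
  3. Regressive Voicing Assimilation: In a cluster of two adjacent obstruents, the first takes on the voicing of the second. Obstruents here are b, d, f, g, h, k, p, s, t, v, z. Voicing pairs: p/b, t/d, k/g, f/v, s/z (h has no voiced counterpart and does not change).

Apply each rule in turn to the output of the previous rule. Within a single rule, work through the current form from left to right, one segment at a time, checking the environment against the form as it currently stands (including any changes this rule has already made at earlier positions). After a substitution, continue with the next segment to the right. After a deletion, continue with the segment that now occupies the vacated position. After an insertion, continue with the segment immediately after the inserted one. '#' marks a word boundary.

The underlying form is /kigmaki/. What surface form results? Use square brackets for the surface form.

[tigmate]

1 Final Vowel Lowering: [kigmaki] → [kigmake]
2 Velar Palatalization: [kigmake] → [tigmate]
3 Regressive Voicing Assimilation: no change — [tigmate]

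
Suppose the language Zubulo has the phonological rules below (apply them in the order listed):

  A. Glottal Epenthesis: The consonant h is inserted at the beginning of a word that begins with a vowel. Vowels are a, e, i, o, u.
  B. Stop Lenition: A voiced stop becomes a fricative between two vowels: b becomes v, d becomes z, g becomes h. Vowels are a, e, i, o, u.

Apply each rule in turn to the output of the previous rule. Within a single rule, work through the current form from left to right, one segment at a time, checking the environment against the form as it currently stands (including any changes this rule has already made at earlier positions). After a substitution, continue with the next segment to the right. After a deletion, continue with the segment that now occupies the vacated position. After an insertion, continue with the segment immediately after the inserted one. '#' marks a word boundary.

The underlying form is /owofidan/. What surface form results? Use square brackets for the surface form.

[howofizan]

A Glottal Epenthesis: [owofidan] → [howofidan]
B Stop Lenition: [howofidan] → [howofizan]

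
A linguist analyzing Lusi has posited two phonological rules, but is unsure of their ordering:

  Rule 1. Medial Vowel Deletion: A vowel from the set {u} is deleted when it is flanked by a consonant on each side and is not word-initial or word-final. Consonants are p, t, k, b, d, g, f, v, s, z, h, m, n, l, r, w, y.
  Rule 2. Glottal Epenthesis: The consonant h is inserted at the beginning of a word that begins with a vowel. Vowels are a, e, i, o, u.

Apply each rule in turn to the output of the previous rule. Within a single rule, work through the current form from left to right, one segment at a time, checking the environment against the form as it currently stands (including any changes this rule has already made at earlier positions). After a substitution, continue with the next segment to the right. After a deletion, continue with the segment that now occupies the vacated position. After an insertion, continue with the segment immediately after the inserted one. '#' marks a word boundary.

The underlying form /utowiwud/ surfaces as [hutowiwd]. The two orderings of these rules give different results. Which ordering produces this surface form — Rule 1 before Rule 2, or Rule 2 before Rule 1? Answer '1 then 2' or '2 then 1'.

Order 1 then 2:
  1 Medial Vowel Deletion: [utowiwud] → [utowiwd]
  2 Glottal Epenthesis: [utowiwd] → [hutowiwd]
  result: [hutowiwd]
Order 2 then 1:
  2 Glottal Epenthesis: [utowiwud] → [hutowiwud]
  1 Medial Vowel Deletion: [hutowiwud] → [htowiwd]
  result: [htowiwd]

1 then 2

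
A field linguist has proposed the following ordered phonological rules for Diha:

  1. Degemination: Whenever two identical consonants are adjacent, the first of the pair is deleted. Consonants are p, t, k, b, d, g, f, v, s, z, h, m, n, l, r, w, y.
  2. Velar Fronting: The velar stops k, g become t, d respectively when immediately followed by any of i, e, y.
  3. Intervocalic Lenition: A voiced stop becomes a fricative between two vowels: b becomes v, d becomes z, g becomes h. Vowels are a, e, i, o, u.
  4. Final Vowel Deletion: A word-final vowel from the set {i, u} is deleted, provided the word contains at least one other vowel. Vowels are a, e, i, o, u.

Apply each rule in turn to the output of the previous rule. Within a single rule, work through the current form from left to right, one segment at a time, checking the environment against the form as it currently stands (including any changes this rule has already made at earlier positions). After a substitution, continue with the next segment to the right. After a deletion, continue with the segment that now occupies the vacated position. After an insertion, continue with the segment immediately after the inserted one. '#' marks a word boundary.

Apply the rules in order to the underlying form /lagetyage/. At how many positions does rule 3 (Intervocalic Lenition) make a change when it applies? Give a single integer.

1 Degemination: no change — [lagetyage]
2 Velar Fronting: [lagetyage] → [ladetyade]
3 Intervocalic Lenition: [ladetyade] → [lazetyaze]
4 Final Vowel Deletion: no change — [lazetyaze]
Rule 3 changed 2 position(s).

2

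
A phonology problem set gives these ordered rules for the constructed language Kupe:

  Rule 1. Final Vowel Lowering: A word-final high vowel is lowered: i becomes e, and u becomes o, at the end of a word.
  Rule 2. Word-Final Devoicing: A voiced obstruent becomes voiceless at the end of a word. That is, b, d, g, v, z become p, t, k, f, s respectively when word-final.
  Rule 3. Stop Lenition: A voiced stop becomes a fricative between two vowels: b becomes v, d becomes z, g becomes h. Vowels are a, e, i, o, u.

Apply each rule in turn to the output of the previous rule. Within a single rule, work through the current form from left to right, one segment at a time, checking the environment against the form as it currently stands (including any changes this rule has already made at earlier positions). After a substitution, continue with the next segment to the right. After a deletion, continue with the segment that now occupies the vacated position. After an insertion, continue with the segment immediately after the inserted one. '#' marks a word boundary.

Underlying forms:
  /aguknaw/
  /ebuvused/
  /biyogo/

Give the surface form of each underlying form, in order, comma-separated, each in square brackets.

[ahuknaw], [evuvuset], [biyoho]

/aguknaw/:
  Rule 1 Final Vowel Lowering: no change — [aguknaw]
  Rule 2 Word-Final Devoicing: no change — [aguknaw]
  Rule 3 Stop Lenition: [aguknaw] → [ahuknaw]
/ebuvused/:
  Rule 1 Final Vowel Lowering: no change — [ebuvused]
  Rule 2 Word-Final Devoicing: [ebuvused] → [ebuvuset]
  Rule 3 Stop Lenition: [ebuvuset] → [evuvuset]
/biyogo/:
  Rule 1 Final Vowel Lowering: no change — [biyogo]
  Rule 2 Word-Final Devoicing: no change — [biyogo]
  Rule 3 Stop Lenition: [biyogo] → [biyoho]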